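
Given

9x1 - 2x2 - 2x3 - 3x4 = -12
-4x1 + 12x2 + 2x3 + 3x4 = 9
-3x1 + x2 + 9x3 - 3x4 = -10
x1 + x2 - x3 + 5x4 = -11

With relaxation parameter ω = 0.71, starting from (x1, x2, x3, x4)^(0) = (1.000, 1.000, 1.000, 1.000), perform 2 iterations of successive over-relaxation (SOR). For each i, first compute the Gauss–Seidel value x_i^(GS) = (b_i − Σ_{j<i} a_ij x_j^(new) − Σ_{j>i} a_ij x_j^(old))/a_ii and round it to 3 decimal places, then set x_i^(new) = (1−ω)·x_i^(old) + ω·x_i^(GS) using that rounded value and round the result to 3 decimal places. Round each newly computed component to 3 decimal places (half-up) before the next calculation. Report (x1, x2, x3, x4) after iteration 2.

(-1.275, 0.659, -1.563, -2.095)

Iteration 1:
  x1: GS value = (-12 - (-2)·1.000 - (-2)·1.000 - (-3)·1.000) / (9) = -0.556;  x1 ← (1−ω)·1.000 + ω·-0.556 = -0.105
  x2: GS value = (9 - (-4)·-0.105 - (2)·1.000 - (3)·1.000) / (12) = 0.298;  x2 ← (1−ω)·1.000 + ω·0.298 = 0.502
  x3: GS value = (-10 - (-3)·-0.105 - (1)·0.502 - (-3)·1.000) / (9) = -0.869;  x3 ← (1−ω)·1.000 + ω·-0.869 = -0.327
  x4: GS value = (-11 - (1)·-0.105 - (1)·0.502 - (-1)·-0.327) / (5) = -2.345;  x4 ← (1−ω)·1.000 + ω·-2.345 = -1.375
Iteration 2:
  x1: GS value = (-12 - (-2)·0.502 - (-2)·-0.327 - (-3)·-1.375) / (9) = -1.753;  x1 ← (1−ω)·-0.105 + ω·-1.753 = -1.275
  x2: GS value = (9 - (-4)·-1.275 - (2)·-0.327 - (3)·-1.375) / (12) = 0.723;  x2 ← (1−ω)·0.502 + ω·0.723 = 0.659
  x3: GS value = (-10 - (-3)·-1.275 - (1)·0.659 - (-3)·-1.375) / (9) = -2.068;  x3 ← (1−ω)·-0.327 + ω·-2.068 = -1.563
  x4: GS value = (-11 - (1)·-1.275 - (1)·0.659 - (-1)·-1.563) / (5) = -2.389;  x4 ← (1−ω)·-1.375 + ω·-2.389 = -2.095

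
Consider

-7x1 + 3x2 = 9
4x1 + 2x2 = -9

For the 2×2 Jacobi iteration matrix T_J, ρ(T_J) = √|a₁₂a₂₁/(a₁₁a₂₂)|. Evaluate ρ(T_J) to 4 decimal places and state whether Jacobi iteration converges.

0.9258

a₁₂a₂₁/(a₁₁a₂₂) = (3)·(4) / ((-7)·(2)) = -0.857143
ρ = √|-0.857143| = √0.857143 = 0.9258
ρ < 1, so Jacobi converges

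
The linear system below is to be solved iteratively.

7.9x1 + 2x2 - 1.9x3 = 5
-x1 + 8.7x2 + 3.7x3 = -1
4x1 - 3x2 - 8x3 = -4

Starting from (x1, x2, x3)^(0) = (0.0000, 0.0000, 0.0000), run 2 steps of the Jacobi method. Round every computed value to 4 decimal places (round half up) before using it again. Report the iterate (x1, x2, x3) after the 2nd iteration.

Iteration 1:
  x1 = (5 - (2)·0.0000 - (-1.9)·0.0000) / (7.9) = 0.6329
  x2 = (-1 - (-1)·0.0000 - (3.7)·0.0000) / (8.7) = -0.1149
  x3 = (-4 - (4)·0.0000 - (-3)·0.0000) / (-8) = 0.5000
Iteration 2:
  x1 = (5 - (2)·-0.1149 - (-1.9)·0.5000) / (7.9) = 0.7823
  x2 = (-1 - (-1)·0.6329 - (3.7)·0.5000) / (8.7) = -0.2548
  x3 = (-4 - (4)·0.6329 - (-3)·-0.1149) / (-8) = 0.8595

(0.7823, -0.2548, 0.8595)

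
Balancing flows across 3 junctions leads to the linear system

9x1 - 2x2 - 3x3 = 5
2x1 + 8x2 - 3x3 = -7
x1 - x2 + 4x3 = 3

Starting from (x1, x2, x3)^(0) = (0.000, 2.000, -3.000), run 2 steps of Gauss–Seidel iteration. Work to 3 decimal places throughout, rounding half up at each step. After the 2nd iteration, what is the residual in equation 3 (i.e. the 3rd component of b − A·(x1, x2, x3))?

0.000

Iteration 1:
  x1 = (5 - (-2)·2.000 - (-3)·-3.000) / (9) = 0.000
  x2 = (-7 - (2)·0.000 - (-3)·-3.000) / (8) = -2.000
  x3 = (3 - (1)·0.000 - (-1)·-2.000) / (4) = 0.250
Iteration 2:
  x1 = (5 - (-2)·-2.000 - (-3)·0.250) / (9) = 0.194
  x2 = (-7 - (2)·0.194 - (-3)·0.250) / (8) = -0.830
  x3 = (3 - (1)·0.194 - (-1)·-0.830) / (4) = 0.494
Residual b − A·x = (3.076, 0.734, 0.000)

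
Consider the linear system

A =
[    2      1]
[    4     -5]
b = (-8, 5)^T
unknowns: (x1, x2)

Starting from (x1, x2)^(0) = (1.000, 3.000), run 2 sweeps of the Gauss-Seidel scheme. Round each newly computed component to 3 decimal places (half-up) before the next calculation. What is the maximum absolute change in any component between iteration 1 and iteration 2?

Iteration 1:
  x1 = (-8 - (1)·3.000) / (2) = -5.500
  x2 = (5 - (4)·-5.500) / (-5) = -5.400
Iteration 2:
  x1 = (-8 - (1)·-5.400) / (2) = -1.300
  x2 = (5 - (4)·-1.300) / (-5) = -2.040
Change: (4.200, 3.360) → max |·| = 4.200

4.200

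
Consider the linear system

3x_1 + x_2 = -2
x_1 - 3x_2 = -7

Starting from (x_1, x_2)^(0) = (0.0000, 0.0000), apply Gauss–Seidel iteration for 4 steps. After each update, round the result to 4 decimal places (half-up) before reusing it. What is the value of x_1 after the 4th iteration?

Iteration 1:
  x_1 = (-2 - (1)·0.0000) / (3) = -0.6667
  x_2 = (-7 - (1)·-0.6667) / (-3) = 2.1111
Iteration 2:
  x_1 = (-2 - (1)·2.1111) / (3) = -1.3704
  x_2 = (-7 - (1)·-1.3704) / (-3) = 1.8765
Iteration 3:
  x_1 = (-2 - (1)·1.8765) / (3) = -1.2922
  x_2 = (-7 - (1)·-1.2922) / (-3) = 1.9026
Iteration 4:
  x_1 = (-2 - (1)·1.9026) / (3) = -1.3009
  x_2 = (-7 - (1)·-1.3009) / (-3) = 1.8997

-1.3009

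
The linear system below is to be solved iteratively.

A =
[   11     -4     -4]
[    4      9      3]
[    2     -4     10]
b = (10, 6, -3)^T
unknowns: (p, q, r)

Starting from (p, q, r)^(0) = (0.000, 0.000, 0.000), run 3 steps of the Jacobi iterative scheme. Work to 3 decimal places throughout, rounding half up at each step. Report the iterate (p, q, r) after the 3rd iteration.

(0.963, 0.275, -0.363)

Iteration 1:
  p = (10 - (-4)·0.000 - (-4)·0.000) / (11) = 0.909
  q = (6 - (4)·0.000 - (3)·0.000) / (9) = 0.667
  r = (-3 - (2)·0.000 - (-4)·0.000) / (10) = -0.300
Iteration 2:
  p = (10 - (-4)·0.667 - (-4)·-0.300) / (11) = 1.043
  q = (6 - (4)·0.909 - (3)·-0.300) / (9) = 0.363
  r = (-3 - (2)·0.909 - (-4)·0.667) / (10) = -0.215
Iteration 3:
  p = (10 - (-4)·0.363 - (-4)·-0.215) / (11) = 0.963
  q = (6 - (4)·1.043 - (3)·-0.215) / (9) = 0.275
  r = (-3 - (2)·1.043 - (-4)·0.363) / (10) = -0.363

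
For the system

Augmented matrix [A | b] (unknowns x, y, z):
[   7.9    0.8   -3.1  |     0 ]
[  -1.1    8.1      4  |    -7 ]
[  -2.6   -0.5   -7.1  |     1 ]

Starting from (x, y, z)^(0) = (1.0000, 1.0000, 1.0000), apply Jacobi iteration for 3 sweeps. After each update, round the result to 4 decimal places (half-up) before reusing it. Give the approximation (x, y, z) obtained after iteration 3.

(-0.0087, -0.7985, -0.0652)

Iteration 1:
  x = (0 - (0.8)·1.0000 - (-3.1)·1.0000) / (7.9) = 0.2911
  y = (-7 - (-1.1)·1.0000 - (4)·1.0000) / (8.1) = -1.2222
  z = (1 - (-2.6)·1.0000 - (-0.5)·1.0000) / (-7.1) = -0.5775
Iteration 2:
  x = (0 - (0.8)·-1.2222 - (-3.1)·-0.5775) / (7.9) = -0.1028
  y = (-7 - (-1.1)·0.2911 - (4)·-0.5775) / (8.1) = -0.5395
  z = (1 - (-2.6)·0.2911 - (-0.5)·-1.2222) / (-7.1) = -0.1614
Iteration 3:
  x = (0 - (0.8)·-0.5395 - (-3.1)·-0.1614) / (7.9) = -0.0087
  y = (-7 - (-1.1)·-0.1028 - (4)·-0.1614) / (8.1) = -0.7985
  z = (1 - (-2.6)·-0.1028 - (-0.5)·-0.5395) / (-7.1) = -0.0652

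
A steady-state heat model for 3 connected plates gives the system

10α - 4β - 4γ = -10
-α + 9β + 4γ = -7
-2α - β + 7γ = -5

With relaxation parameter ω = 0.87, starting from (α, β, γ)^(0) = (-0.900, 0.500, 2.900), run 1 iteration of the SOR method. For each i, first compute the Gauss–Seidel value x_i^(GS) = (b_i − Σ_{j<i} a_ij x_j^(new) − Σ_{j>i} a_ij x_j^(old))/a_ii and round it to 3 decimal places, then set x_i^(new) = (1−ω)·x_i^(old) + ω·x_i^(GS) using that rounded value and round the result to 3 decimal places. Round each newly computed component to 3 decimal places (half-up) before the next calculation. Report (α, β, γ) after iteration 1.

(0.196, -1.714, -0.409)

Iteration 1:
  α: GS value = (-10 - (-4)·0.500 - (-4)·2.900) / (10) = 0.360;  α ← (1−ω)·-0.900 + ω·0.360 = 0.196
  β: GS value = (-7 - (-1)·0.196 - (4)·2.900) / (9) = -2.045;  β ← (1−ω)·0.500 + ω·-2.045 = -1.714
  γ: GS value = (-5 - (-2)·0.196 - (-1)·-1.714) / (7) = -0.903;  γ ← (1−ω)·2.900 + ω·-0.903 = -0.409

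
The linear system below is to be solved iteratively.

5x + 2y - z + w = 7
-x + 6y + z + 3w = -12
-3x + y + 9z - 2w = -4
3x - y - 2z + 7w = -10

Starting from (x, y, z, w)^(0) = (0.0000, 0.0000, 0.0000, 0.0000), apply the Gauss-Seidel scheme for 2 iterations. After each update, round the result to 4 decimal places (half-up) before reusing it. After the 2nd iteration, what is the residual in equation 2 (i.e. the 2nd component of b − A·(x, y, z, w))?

Iteration 1:
  x = (7 - (2)·0.0000 - (-1)·0.0000 - (1)·0.0000) / (5) = 1.4000
  y = (-12 - (-1)·1.4000 - (1)·0.0000 - (3)·0.0000) / (6) = -1.7667
  z = (-4 - (-3)·1.4000 - (1)·-1.7667 - (-2)·0.0000) / (9) = 0.2185
  w = (-10 - (3)·1.4000 - (-1)·-1.7667 - (-2)·0.2185) / (7) = -2.2185
Iteration 2:
  x = (7 - (2)·-1.7667 - (-1)·0.2185 - (1)·-2.2185) / (5) = 2.5941
  y = (-12 - (-1)·2.5941 - (1)·0.2185 - (3)·-2.2185) / (6) = -0.4948
  z = (-4 - (-3)·2.5941 - (1)·-0.4948 - (-2)·-2.2185) / (9) = -0.0178
  w = (-10 - (3)·2.5941 - (-1)·-0.4948 - (-2)·-0.0178) / (7) = -2.6161
Residual b − A·x = (-2.3826, 1.4290, -0.7949, 0.0000)

1.4290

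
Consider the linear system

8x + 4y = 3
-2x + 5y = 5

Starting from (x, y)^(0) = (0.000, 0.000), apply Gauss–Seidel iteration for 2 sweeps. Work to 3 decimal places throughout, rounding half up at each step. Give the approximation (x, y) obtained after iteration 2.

(-0.200, 0.920)

Iteration 1:
  x = (3 - (4)·0.000) / (8) = 0.375
  y = (5 - (-2)·0.375) / (5) = 1.150
Iteration 2:
  x = (3 - (4)·1.150) / (8) = -0.200
  y = (5 - (-2)·-0.200) / (5) = 0.920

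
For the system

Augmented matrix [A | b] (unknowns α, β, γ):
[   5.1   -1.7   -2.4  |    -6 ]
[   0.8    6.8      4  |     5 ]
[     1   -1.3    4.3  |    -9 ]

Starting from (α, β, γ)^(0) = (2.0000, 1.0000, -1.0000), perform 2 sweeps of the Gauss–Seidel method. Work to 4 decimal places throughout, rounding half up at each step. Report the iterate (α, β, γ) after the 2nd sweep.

Iteration 1:
  α = (-6 - (-1.7)·1.0000 - (-2.4)·-1.0000) / (5.1) = -1.3137
  β = (5 - (0.8)·-1.3137 - (4)·-1.0000) / (6.8) = 1.4781
  γ = (-9 - (1)·-1.3137 - (-1.3)·1.4781) / (4.3) = -1.3406
Iteration 2:
  α = (-6 - (-1.7)·1.4781 - (-2.4)·-1.3406) / (5.1) = -1.3146
  β = (5 - (0.8)·-1.3146 - (4)·-1.3406) / (6.8) = 1.6785
  γ = (-9 - (1)·-1.3146 - (-1.3)·1.6785) / (4.3) = -1.2798

(-1.3146, 1.6785, -1.2798)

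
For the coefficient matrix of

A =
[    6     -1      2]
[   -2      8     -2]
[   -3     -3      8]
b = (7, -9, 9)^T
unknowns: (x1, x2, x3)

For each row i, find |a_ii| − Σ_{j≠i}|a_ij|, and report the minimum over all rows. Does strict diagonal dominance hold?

2

row 1: |6| − (1+2) = 3
row 2: |8| − (2+2) = 4
row 3: |8| − (3+3) = 2
minimum over rows = 2 → strictly diagonally dominant (convergence guaranteed)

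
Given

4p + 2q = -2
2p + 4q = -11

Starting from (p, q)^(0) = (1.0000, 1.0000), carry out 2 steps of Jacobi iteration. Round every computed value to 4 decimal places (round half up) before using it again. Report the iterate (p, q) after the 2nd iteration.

Iteration 1:
  p = (-2 - (2)·1.0000) / (4) = -1.0000
  q = (-11 - (2)·1.0000) / (4) = -3.2500
Iteration 2:
  p = (-2 - (2)·-3.2500) / (4) = 1.1250
  q = (-11 - (2)·-1.0000) / (4) = -2.2500

(1.1250, -2.2500)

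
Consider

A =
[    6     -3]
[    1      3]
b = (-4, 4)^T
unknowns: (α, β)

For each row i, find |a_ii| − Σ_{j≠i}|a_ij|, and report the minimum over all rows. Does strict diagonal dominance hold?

2

row 1: |6| − (3) = 3
row 2: |3| − (1) = 2
minimum over rows = 2 → strictly diagonally dominant (convergence guaranteed)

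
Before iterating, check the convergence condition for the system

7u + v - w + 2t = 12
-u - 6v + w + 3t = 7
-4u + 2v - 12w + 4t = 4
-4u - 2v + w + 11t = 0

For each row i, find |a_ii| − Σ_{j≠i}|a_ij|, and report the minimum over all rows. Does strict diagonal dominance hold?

row 1: |7| − (1+1+2) = 3
row 2: |-6| − (1+1+3) = 1
row 3: |-12| − (4+2+4) = 2
row 4: |11| − (4+2+1) = 4
minimum over rows = 1 → strictly diagonally dominant (convergence guaranteed)

1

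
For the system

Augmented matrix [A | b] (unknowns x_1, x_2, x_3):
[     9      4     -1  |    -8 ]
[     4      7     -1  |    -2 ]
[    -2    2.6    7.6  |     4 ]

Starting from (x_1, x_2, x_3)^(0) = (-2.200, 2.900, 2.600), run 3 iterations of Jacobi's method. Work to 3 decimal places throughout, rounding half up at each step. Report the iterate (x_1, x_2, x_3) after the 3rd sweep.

Iteration 1:
  x_1 = (-8 - (4)·2.900 - (-1)·2.600) / (9) = -1.889
  x_2 = (-2 - (4)·-2.200 - (-1)·2.600) / (7) = 1.343
  x_3 = (4 - (-2)·-2.200 - (2.6)·2.900) / (7.6) = -1.045
Iteration 2:
  x_1 = (-8 - (4)·1.343 - (-1)·-1.045) / (9) = -1.602
  x_2 = (-2 - (4)·-1.889 - (-1)·-1.045) / (7) = 0.644
  x_3 = (4 - (-2)·-1.889 - (2.6)·1.343) / (7.6) = -0.430
Iteration 3:
  x_1 = (-8 - (4)·0.644 - (-1)·-0.430) / (9) = -1.223
  x_2 = (-2 - (4)·-1.602 - (-1)·-0.430) / (7) = 0.568
  x_3 = (4 - (-2)·-1.602 - (2.6)·0.644) / (7.6) = -0.116

(-1.223, 0.568, -0.116)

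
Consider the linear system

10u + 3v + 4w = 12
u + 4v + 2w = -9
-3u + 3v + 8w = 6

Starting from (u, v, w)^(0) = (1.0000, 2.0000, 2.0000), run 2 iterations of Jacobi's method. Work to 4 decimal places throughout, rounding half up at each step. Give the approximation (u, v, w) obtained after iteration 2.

Iteration 1:
  u = (12 - (3)·2.0000 - (4)·2.0000) / (10) = -0.2000
  v = (-9 - (1)·1.0000 - (2)·2.0000) / (4) = -3.5000
  w = (6 - (-3)·1.0000 - (3)·2.0000) / (8) = 0.3750
Iteration 2:
  u = (12 - (3)·-3.5000 - (4)·0.3750) / (10) = 2.1000
  v = (-9 - (1)·-0.2000 - (2)·0.3750) / (4) = -2.3875
  w = (6 - (-3)·-0.2000 - (3)·-3.5000) / (8) = 1.9875

(2.1000, -2.3875, 1.9875)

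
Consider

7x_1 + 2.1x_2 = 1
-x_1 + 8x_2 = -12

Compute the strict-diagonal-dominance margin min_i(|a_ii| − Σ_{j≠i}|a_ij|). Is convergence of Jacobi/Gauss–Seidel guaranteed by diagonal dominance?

4.9

row 1: |7| − (2.1) = 4.9
row 2: |8| − (1) = 7
minimum over rows = 4.9 → strictly diagonally dominant (convergence guaranteed)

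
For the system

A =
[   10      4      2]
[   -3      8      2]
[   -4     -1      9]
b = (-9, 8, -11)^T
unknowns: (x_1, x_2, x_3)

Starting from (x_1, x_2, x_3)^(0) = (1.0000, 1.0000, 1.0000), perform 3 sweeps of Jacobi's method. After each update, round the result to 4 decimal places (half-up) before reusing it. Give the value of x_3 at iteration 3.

Iteration 1:
  x_1 = (-9 - (4)·1.0000 - (2)·1.0000) / (10) = -1.5000
  x_2 = (8 - (-3)·1.0000 - (2)·1.0000) / (8) = 1.1250
  x_3 = (-11 - (-4)·1.0000 - (-1)·1.0000) / (9) = -0.6667
Iteration 2:
  x_1 = (-9 - (4)·1.1250 - (2)·-0.6667) / (10) = -1.2167
  x_2 = (8 - (-3)·-1.5000 - (2)·-0.6667) / (8) = 0.6042
  x_3 = (-11 - (-4)·-1.5000 - (-1)·1.1250) / (9) = -1.7639
Iteration 3:
  x_1 = (-9 - (4)·0.6042 - (2)·-1.7639) / (10) = -0.7889
  x_2 = (8 - (-3)·-1.2167 - (2)·-1.7639) / (8) = 0.9847
  x_3 = (-11 - (-4)·-1.2167 - (-1)·0.6042) / (9) = -1.6958

-1.6958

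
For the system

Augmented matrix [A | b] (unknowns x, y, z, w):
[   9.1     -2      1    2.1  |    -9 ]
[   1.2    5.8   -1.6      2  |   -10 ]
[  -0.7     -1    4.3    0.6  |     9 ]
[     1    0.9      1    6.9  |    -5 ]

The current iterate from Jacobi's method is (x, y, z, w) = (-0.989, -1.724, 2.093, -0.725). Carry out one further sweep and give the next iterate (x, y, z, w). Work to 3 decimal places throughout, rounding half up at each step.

One sweep:
  x = (-9 - (-2)·-1.724 - (1)·2.093 - (2.1)·-0.725) / (9.1) = -1.431
  y = (-10 - (1.2)·-0.989 - (-1.6)·2.093 - (2)·-0.725) / (5.8) = -0.692
  z = (9 - (-0.7)·-0.989 - (-1)·-1.724 - (0.6)·-0.725) / (4.3) = 1.632
  w = (-5 - (1)·-0.989 - (0.9)·-1.724 - (1)·2.093) / (6.9) = -0.660

(-1.431, -0.692, 1.632, -0.660)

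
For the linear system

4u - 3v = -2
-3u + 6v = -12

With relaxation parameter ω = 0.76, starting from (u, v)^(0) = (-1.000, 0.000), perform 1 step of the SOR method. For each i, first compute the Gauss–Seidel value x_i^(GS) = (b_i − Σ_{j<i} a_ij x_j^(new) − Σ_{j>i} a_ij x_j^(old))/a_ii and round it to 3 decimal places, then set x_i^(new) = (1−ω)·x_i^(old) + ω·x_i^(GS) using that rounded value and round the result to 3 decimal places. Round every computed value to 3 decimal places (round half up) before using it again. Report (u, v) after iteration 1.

Iteration 1:
  u: GS value = (-2 - (-3)·0.000) / (4) = -0.500;  u ← (1−ω)·-1.000 + ω·-0.500 = -0.620
  v: GS value = (-12 - (-3)·-0.620) / (6) = -2.310;  v ← (1−ω)·0.000 + ω·-2.310 = -1.756

(-0.620, -1.756)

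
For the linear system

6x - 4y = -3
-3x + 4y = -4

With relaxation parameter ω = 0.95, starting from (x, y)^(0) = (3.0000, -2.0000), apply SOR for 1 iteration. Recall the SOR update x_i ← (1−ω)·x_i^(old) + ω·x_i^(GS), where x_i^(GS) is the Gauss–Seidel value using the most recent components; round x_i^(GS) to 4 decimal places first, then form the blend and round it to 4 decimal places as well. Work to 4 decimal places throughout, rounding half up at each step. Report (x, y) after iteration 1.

Iteration 1:
  x: GS value = (-3 - (-4)·-2.0000) / (6) = -1.8333;  x ← (1−ω)·3.0000 + ω·-1.8333 = -1.5916
  y: GS value = (-4 - (-3)·-1.5916) / (4) = -2.1937;  y ← (1−ω)·-2.0000 + ω·-2.1937 = -2.1840

(-1.5916, -2.1840)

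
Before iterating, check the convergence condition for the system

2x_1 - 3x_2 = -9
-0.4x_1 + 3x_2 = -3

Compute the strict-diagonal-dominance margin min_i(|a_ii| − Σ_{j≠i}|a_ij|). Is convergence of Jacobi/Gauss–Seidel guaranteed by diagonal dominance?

-1

row 1: |2| − (3) = -1
row 2: |3| − (0.4) = 2.6
minimum over rows = -1 → not strictly diagonally dominant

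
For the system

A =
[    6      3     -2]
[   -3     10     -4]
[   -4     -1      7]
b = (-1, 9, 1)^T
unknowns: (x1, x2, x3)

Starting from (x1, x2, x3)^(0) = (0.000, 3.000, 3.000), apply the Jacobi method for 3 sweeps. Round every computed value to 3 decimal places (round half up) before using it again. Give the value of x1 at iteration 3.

-0.610

Iteration 1:
  x1 = (-1 - (3)·3.000 - (-2)·3.000) / (6) = -0.667
  x2 = (9 - (-3)·0.000 - (-4)·3.000) / (10) = 2.100
  x3 = (1 - (-4)·0.000 - (-1)·3.000) / (7) = 0.571
Iteration 2:
  x1 = (-1 - (3)·2.100 - (-2)·0.571) / (6) = -1.026
  x2 = (9 - (-3)·-0.667 - (-4)·0.571) / (10) = 0.928
  x3 = (1 - (-4)·-0.667 - (-1)·2.100) / (7) = 0.062
Iteration 3:
  x1 = (-1 - (3)·0.928 - (-2)·0.062) / (6) = -0.610
  x2 = (9 - (-3)·-1.026 - (-4)·0.062) / (10) = 0.617
  x3 = (1 - (-4)·-1.026 - (-1)·0.928) / (7) = -0.311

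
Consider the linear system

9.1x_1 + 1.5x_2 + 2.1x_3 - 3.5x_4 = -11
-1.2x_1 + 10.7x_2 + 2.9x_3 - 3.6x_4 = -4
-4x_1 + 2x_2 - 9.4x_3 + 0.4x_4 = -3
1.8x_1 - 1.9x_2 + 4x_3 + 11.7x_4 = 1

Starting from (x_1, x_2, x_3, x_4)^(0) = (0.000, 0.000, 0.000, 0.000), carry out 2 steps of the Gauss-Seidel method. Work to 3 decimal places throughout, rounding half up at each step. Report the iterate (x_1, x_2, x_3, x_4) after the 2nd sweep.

Iteration 1:
  x_1 = (-11 - (1.5)·0.000 - (2.1)·0.000 - (-3.5)·0.000) / (9.1) = -1.209
  x_2 = (-4 - (-1.2)·-1.209 - (2.9)·0.000 - (-3.6)·0.000) / (10.7) = -0.509
  x_3 = (-3 - (-4)·-1.209 - (2)·-0.509 - (0.4)·0.000) / (-9.4) = 0.725
  x_4 = (1 - (1.8)·-1.209 - (-1.9)·-0.509 - (4)·0.725) / (11.7) = -0.059
Iteration 2:
  x_1 = (-11 - (1.5)·-0.509 - (2.1)·0.725 - (-3.5)·-0.059) / (9.1) = -1.315
  x_2 = (-4 - (-1.2)·-1.315 - (2.9)·0.725 - (-3.6)·-0.059) / (10.7) = -0.738
  x_3 = (-3 - (-4)·-1.315 - (2)·-0.738 - (0.4)·-0.059) / (-9.4) = 0.719
  x_4 = (1 - (1.8)·-1.315 - (-1.9)·-0.738 - (4)·0.719) / (11.7) = -0.078

(-1.315, -0.738, 0.719, -0.078)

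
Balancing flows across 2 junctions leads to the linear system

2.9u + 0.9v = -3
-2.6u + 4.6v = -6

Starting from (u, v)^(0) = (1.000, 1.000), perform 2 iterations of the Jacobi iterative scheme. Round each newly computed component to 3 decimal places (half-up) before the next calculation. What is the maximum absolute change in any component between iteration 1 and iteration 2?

Iteration 1:
  u = (-3 - (0.9)·1.000) / (2.9) = -1.345
  v = (-6 - (-2.6)·1.000) / (4.6) = -0.739
Iteration 2:
  u = (-3 - (0.9)·-0.739) / (2.9) = -0.805
  v = (-6 - (-2.6)·-1.345) / (4.6) = -2.065
Change: (0.540, -1.326) → max |·| = 1.326

1.326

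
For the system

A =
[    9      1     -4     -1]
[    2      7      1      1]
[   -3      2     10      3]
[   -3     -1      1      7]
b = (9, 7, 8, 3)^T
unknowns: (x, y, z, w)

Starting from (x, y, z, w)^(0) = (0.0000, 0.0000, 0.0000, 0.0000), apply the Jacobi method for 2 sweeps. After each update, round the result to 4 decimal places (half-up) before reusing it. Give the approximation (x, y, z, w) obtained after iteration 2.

Iteration 1:
  x = (9 - (1)·0.0000 - (-4)·0.0000 - (-1)·0.0000) / (9) = 1.0000
  y = (7 - (2)·0.0000 - (1)·0.0000 - (1)·0.0000) / (7) = 1.0000
  z = (8 - (-3)·0.0000 - (2)·0.0000 - (3)·0.0000) / (10) = 0.8000
  w = (3 - (-3)·0.0000 - (-1)·0.0000 - (1)·0.0000) / (7) = 0.4286
Iteration 2:
  x = (9 - (1)·1.0000 - (-4)·0.8000 - (-1)·0.4286) / (9) = 1.2921
  y = (7 - (2)·1.0000 - (1)·0.8000 - (1)·0.4286) / (7) = 0.5388
  z = (8 - (-3)·1.0000 - (2)·1.0000 - (3)·0.4286) / (10) = 0.7714
  w = (3 - (-3)·1.0000 - (-1)·1.0000 - (1)·0.8000) / (7) = 0.8857

(1.2921, 0.5388, 0.7714, 0.8857)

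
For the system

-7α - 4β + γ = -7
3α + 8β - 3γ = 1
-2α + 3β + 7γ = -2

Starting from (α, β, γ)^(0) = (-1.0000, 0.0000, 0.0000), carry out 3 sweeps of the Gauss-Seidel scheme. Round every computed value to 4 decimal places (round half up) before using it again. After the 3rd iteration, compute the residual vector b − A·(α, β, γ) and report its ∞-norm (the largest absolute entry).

0.0529

Iteration 1:
  α = (-7 - (-4)·0.0000 - (1)·0.0000) / (-7) = 1.0000
  β = (1 - (3)·1.0000 - (-3)·0.0000) / (8) = -0.2500
  γ = (-2 - (-2)·1.0000 - (3)·-0.2500) / (7) = 0.1071
Iteration 2:
  α = (-7 - (-4)·-0.2500 - (1)·0.1071) / (-7) = 1.1582
  β = (1 - (3)·1.1582 - (-3)·0.1071) / (8) = -0.2692
  γ = (-2 - (-2)·1.1582 - (3)·-0.2692) / (7) = 0.1606
Iteration 3:
  α = (-7 - (-4)·-0.2692 - (1)·0.1606) / (-7) = 1.1768
  β = (1 - (3)·1.1768 - (-3)·0.1606) / (8) = -0.2561
  γ = (-2 - (-2)·1.1768 - (3)·-0.2561) / (7) = 0.1603
Residual b − A·x = (0.0529, -0.0007, -0.0002); ∞-norm = 0.0529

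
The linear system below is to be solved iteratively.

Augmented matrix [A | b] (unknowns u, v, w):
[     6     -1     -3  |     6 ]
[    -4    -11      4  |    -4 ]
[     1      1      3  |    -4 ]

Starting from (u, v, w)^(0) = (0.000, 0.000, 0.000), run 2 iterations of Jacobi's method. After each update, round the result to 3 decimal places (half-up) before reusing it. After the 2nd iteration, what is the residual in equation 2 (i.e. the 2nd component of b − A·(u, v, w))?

-0.607

Iteration 1:
  u = (6 - (-1)·0.000 - (-3)·0.000) / (6) = 1.000
  v = (-4 - (-4)·0.000 - (4)·0.000) / (-11) = 0.364
  w = (-4 - (1)·0.000 - (1)·0.000) / (3) = -1.333
Iteration 2:
  u = (6 - (-1)·0.364 - (-3)·-1.333) / (6) = 0.394
  v = (-4 - (-4)·1.000 - (4)·-1.333) / (-11) = -0.485
  w = (-4 - (1)·1.000 - (1)·0.364) / (3) = -1.788
Residual b − A·x = (-2.213, -0.607, 1.455)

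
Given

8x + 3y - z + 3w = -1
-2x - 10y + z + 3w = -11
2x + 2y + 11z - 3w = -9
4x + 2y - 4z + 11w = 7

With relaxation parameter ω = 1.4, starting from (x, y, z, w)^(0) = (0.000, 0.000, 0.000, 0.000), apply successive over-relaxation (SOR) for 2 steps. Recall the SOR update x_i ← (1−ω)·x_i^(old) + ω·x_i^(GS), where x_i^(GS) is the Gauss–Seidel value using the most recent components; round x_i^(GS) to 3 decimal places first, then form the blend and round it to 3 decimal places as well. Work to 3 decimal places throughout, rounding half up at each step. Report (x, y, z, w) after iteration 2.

Iteration 1:
  x: GS value = (-1 - (3)·0.000 - (-1)·0.000 - (3)·0.000) / (8) = -0.125;  x ← (1−ω)·0.000 + ω·-0.125 = -0.175
  y: GS value = (-11 - (-2)·-0.175 - (1)·0.000 - (3)·0.000) / (-10) = 1.135;  y ← (1−ω)·0.000 + ω·1.135 = 1.589
  z: GS value = (-9 - (2)·-0.175 - (2)·1.589 - (-3)·0.000) / (11) = -1.075;  z ← (1−ω)·0.000 + ω·-1.075 = -1.505
  w: GS value = (7 - (4)·-0.175 - (2)·1.589 - (-4)·-1.505) / (11) = -0.136;  w ← (1−ω)·0.000 + ω·-0.136 = -0.190
Iteration 2:
  x: GS value = (-1 - (3)·1.589 - (-1)·-1.505 - (3)·-0.190) / (8) = -0.838;  x ← (1−ω)·-0.175 + ω·-0.838 = -1.103
  y: GS value = (-11 - (-2)·-1.103 - (1)·-1.505 - (3)·-0.190) / (-10) = 1.113;  y ← (1−ω)·1.589 + ω·1.113 = 0.923
  z: GS value = (-9 - (2)·-1.103 - (2)·0.923 - (-3)·-0.190) / (11) = -0.837;  z ← (1−ω)·-1.505 + ω·-0.837 = -0.570
  w: GS value = (7 - (4)·-1.103 - (2)·0.923 - (-4)·-0.570) / (11) = 0.662;  w ← (1−ω)·-0.190 + ω·0.662 = 1.003

(-1.103, 0.923, -0.570, 1.003)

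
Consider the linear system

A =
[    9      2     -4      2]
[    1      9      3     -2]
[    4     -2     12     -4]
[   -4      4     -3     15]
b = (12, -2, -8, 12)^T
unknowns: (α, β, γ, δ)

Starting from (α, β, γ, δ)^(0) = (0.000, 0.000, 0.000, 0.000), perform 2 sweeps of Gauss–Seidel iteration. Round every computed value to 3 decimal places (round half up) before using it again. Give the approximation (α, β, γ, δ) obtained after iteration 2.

Iteration 1:
  α = (12 - (2)·0.000 - (-4)·0.000 - (2)·0.000) / (9) = 1.333
  β = (-2 - (1)·1.333 - (3)·0.000 - (-2)·0.000) / (9) = -0.370
  γ = (-8 - (4)·1.333 - (-2)·-0.370 - (-4)·0.000) / (12) = -1.173
  δ = (12 - (-4)·1.333 - (4)·-0.370 - (-3)·-1.173) / (15) = 1.020
Iteration 2:
  α = (12 - (2)·-0.370 - (-4)·-1.173 - (2)·1.020) / (9) = 0.668
  β = (-2 - (1)·0.668 - (3)·-1.173 - (-2)·1.020) / (9) = 0.321
  γ = (-8 - (4)·0.668 - (-2)·0.321 - (-4)·1.020) / (12) = -0.496
  δ = (12 - (-4)·0.668 - (4)·0.321 - (-3)·-0.496) / (15) = 0.793

(0.668, 0.321, -0.496, 0.793)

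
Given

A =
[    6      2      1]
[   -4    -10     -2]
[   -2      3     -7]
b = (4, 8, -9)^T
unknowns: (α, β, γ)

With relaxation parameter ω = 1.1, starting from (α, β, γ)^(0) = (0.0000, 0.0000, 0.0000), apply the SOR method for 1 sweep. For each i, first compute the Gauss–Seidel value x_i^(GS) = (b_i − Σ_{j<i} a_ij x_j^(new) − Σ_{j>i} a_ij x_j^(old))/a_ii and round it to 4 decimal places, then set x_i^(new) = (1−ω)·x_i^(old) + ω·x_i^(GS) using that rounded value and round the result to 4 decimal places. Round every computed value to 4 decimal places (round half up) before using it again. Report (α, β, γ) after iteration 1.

Iteration 1:
  α: GS value = (4 - (2)·0.0000 - (1)·0.0000) / (6) = 0.6667;  α ← (1−ω)·0.0000 + ω·0.6667 = 0.7334
  β: GS value = (8 - (-4)·0.7334 - (-2)·0.0000) / (-10) = -1.0934;  β ← (1−ω)·0.0000 + ω·-1.0934 = -1.2027
  γ: GS value = (-9 - (-2)·0.7334 - (3)·-1.2027) / (-7) = 0.5607;  γ ← (1−ω)·0.0000 + ω·0.5607 = 0.6168

(0.7334, -1.2027, 0.6168)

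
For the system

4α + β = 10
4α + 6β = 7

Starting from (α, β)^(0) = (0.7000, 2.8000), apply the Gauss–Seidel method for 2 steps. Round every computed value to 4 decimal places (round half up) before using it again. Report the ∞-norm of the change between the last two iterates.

0.7083

Iteration 1:
  α = (10 - (1)·2.8000) / (4) = 1.8000
  β = (7 - (4)·1.8000) / (6) = -0.0333
Iteration 2:
  α = (10 - (1)·-0.0333) / (4) = 2.5083
  β = (7 - (4)·2.5083) / (6) = -0.5055
Change: (0.7083, -0.4722) → max |·| = 0.7083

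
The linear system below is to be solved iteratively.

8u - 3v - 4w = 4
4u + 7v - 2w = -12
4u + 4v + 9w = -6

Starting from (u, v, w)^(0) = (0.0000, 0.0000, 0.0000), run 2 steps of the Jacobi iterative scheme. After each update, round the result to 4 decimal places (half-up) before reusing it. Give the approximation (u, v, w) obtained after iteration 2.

Iteration 1:
  u = (4 - (-3)·0.0000 - (-4)·0.0000) / (8) = 0.5000
  v = (-12 - (4)·0.0000 - (-2)·0.0000) / (7) = -1.7143
  w = (-6 - (4)·0.0000 - (4)·0.0000) / (9) = -0.6667
Iteration 2:
  u = (4 - (-3)·-1.7143 - (-4)·-0.6667) / (8) = -0.4762
  v = (-12 - (4)·0.5000 - (-2)·-0.6667) / (7) = -2.1905
  w = (-6 - (4)·0.5000 - (4)·-1.7143) / (9) = -0.1270

(-0.4762, -2.1905, -0.1270)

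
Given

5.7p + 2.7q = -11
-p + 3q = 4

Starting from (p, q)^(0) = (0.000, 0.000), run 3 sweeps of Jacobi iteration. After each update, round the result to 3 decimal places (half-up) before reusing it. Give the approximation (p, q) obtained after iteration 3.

(-2.257, 0.480)

Iteration 1:
  p = (-11 - (2.7)·0.000) / (5.7) = -1.930
  q = (4 - (-1)·0.000) / (3) = 1.333
Iteration 2:
  p = (-11 - (2.7)·1.333) / (5.7) = -2.561
  q = (4 - (-1)·-1.930) / (3) = 0.690
Iteration 3:
  p = (-11 - (2.7)·0.690) / (5.7) = -2.257
  q = (4 - (-1)·-2.561) / (3) = 0.480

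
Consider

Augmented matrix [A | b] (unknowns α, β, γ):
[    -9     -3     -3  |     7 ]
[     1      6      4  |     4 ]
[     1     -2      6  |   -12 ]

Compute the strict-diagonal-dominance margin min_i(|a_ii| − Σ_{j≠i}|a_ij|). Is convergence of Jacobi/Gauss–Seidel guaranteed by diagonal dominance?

row 1: |-9| − (3+3) = 3
row 2: |6| − (1+4) = 1
row 3: |6| − (1+2) = 3
minimum over rows = 1 → strictly diagonally dominant (convergence guaranteed)

1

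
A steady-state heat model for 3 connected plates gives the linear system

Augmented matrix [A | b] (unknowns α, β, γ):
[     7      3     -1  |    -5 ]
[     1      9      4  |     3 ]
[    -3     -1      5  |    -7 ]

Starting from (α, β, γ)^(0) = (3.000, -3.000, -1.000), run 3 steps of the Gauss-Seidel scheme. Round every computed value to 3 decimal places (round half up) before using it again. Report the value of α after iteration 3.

Iteration 1:
  α = (-5 - (3)·-3.000 - (-1)·-1.000) / (7) = 0.429
  β = (3 - (1)·0.429 - (4)·-1.000) / (9) = 0.730
  γ = (-7 - (-3)·0.429 - (-1)·0.730) / (5) = -0.997
Iteration 2:
  α = (-5 - (3)·0.730 - (-1)·-0.997) / (7) = -1.170
  β = (3 - (1)·-1.170 - (4)·-0.997) / (9) = 0.906
  γ = (-7 - (-3)·-1.170 - (-1)·0.906) / (5) = -1.921
Iteration 3:
  α = (-5 - (3)·0.906 - (-1)·-1.921) / (7) = -1.377
  β = (3 - (1)·-1.377 - (4)·-1.921) / (9) = 1.340
  γ = (-7 - (-3)·-1.377 - (-1)·1.340) / (5) = -1.958

-1.377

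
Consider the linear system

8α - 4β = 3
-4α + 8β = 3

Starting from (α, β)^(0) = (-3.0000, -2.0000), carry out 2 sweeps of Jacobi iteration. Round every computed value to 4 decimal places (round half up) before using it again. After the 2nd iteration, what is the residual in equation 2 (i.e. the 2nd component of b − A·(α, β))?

Iteration 1:
  α = (3 - (-4)·-2.0000) / (8) = -0.6250
  β = (3 - (-4)·-3.0000) / (8) = -1.1250
Iteration 2:
  α = (3 - (-4)·-1.1250) / (8) = -0.1875
  β = (3 - (-4)·-0.6250) / (8) = 0.0625
Residual b − A·x = (4.7500, 1.7500)

1.7500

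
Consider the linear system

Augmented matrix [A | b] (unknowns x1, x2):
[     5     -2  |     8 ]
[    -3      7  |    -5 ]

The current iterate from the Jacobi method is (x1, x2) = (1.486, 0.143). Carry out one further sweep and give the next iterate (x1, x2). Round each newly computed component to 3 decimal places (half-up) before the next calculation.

(1.657, -0.077)

One sweep:
  x1 = (8 - (-2)·0.143) / (5) = 1.657
  x2 = (-5 - (-3)·1.486) / (7) = -0.077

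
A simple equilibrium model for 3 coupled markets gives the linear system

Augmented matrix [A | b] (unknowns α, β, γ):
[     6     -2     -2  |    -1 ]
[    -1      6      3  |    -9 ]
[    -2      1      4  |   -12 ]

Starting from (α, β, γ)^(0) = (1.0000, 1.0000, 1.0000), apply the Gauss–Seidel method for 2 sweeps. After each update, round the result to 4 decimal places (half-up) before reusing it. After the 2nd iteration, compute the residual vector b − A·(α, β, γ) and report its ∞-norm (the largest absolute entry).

4.0625

Iteration 1:
  α = (-1 - (-2)·1.0000 - (-2)·1.0000) / (6) = 0.5000
  β = (-9 - (-1)·0.5000 - (3)·1.0000) / (6) = -1.9167
  γ = (-12 - (-2)·0.5000 - (1)·-1.9167) / (4) = -2.2708
Iteration 2:
  α = (-1 - (-2)·-1.9167 - (-2)·-2.2708) / (6) = -1.5625
  β = (-9 - (-1)·-1.5625 - (3)·-2.2708) / (6) = -0.6250
  γ = (-12 - (-2)·-1.5625 - (1)·-0.6250) / (4) = -3.6250
Residual b − A·x = (-0.1250, 4.0625, 0.0000); ∞-norm = 4.0625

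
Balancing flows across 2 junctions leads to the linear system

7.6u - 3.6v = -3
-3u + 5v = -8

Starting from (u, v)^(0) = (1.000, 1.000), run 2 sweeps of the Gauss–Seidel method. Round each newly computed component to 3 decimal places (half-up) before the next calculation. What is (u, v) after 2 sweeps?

Iteration 1:
  u = (-3 - (-3.6)·1.000) / (7.6) = 0.079
  v = (-8 - (-3)·0.079) / (5) = -1.553
Iteration 2:
  u = (-3 - (-3.6)·-1.553) / (7.6) = -1.130
  v = (-8 - (-3)·-1.130) / (5) = -2.278

(-1.130, -2.278)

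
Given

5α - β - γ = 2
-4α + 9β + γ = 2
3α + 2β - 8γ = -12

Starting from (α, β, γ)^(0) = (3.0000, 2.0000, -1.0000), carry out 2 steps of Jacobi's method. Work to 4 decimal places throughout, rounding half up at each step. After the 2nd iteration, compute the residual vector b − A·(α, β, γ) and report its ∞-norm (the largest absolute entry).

Iteration 1:
  α = (2 - (-1)·2.0000 - (-1)·-1.0000) / (5) = 0.6000
  β = (2 - (-4)·3.0000 - (1)·-1.0000) / (9) = 1.6667
  γ = (-12 - (3)·3.0000 - (2)·2.0000) / (-8) = 3.1250
Iteration 2:
  α = (2 - (-1)·1.6667 - (-1)·3.1250) / (5) = 1.3583
  β = (2 - (-4)·0.6000 - (1)·3.1250) / (9) = 0.1417
  γ = (-12 - (3)·0.6000 - (2)·1.6667) / (-8) = 2.1417
Residual b − A·x = (-2.5081, 4.0162, 0.7753); ∞-norm = 4.0162

4.0162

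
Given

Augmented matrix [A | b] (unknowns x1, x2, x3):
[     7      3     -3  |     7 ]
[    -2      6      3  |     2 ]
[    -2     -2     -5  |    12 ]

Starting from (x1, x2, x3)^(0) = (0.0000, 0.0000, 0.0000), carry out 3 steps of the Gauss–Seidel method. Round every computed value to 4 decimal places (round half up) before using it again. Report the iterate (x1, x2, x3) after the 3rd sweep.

(-0.9257, 1.4381, -2.6050)

Iteration 1:
  x1 = (7 - (3)·0.0000 - (-3)·0.0000) / (7) = 1.0000
  x2 = (2 - (-2)·1.0000 - (3)·0.0000) / (6) = 0.6667
  x3 = (12 - (-2)·1.0000 - (-2)·0.6667) / (-5) = -3.0667
Iteration 2:
  x1 = (7 - (3)·0.6667 - (-3)·-3.0667) / (7) = -0.6000
  x2 = (2 - (-2)·-0.6000 - (3)·-3.0667) / (6) = 1.6667
  x3 = (12 - (-2)·-0.6000 - (-2)·1.6667) / (-5) = -2.8267
Iteration 3:
  x1 = (7 - (3)·1.6667 - (-3)·-2.8267) / (7) = -0.9257
  x2 = (2 - (-2)·-0.9257 - (3)·-2.8267) / (6) = 1.4381
  x3 = (12 - (-2)·-0.9257 - (-2)·1.4381) / (-5) = -2.6050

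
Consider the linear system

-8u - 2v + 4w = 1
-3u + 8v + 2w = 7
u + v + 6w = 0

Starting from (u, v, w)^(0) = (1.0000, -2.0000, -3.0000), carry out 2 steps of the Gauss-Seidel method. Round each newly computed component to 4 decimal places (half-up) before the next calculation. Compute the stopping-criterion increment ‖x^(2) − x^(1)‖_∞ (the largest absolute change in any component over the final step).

Iteration 1:
  u = (1 - (-2)·-2.0000 - (4)·-3.0000) / (-8) = -1.1250
  v = (7 - (-3)·-1.1250 - (2)·-3.0000) / (8) = 1.2031
  w = (0 - (1)·-1.1250 - (1)·1.2031) / (6) = -0.0130
Iteration 2:
  u = (1 - (-2)·1.2031 - (4)·-0.0130) / (-8) = -0.4323
  v = (7 - (-3)·-0.4323 - (2)·-0.0130) / (8) = 0.7161
  w = (0 - (1)·-0.4323 - (1)·0.7161) / (6) = -0.0473
Change: (0.6927, -0.4870, -0.0343) → max |·| = 0.6927

0.6927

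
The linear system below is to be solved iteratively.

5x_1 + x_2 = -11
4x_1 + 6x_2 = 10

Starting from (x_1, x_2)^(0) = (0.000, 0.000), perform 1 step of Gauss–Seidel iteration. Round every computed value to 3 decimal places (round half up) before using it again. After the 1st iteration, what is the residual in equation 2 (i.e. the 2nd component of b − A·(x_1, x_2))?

0.002

Iteration 1:
  x_1 = (-11 - (1)·0.000) / (5) = -2.200
  x_2 = (10 - (4)·-2.200) / (6) = 3.133
Residual b − A·x = (-3.133, 0.002)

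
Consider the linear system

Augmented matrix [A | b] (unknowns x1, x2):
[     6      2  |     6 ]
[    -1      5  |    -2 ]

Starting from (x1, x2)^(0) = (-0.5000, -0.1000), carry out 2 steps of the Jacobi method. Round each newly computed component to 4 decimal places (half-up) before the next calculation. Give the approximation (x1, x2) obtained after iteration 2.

Iteration 1:
  x1 = (6 - (2)·-0.1000) / (6) = 1.0333
  x2 = (-2 - (-1)·-0.5000) / (5) = -0.5000
Iteration 2:
  x1 = (6 - (2)·-0.5000) / (6) = 1.1667
  x2 = (-2 - (-1)·1.0333) / (5) = -0.1933

(1.1667, -0.1933)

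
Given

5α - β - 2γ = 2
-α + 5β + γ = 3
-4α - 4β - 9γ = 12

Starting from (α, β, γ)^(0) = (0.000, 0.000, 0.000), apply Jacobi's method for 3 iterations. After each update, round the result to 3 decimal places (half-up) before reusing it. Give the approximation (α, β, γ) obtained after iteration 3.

Iteration 1:
  α = (2 - (-1)·0.000 - (-2)·0.000) / (5) = 0.400
  β = (3 - (-1)·0.000 - (1)·0.000) / (5) = 0.600
  γ = (12 - (-4)·0.000 - (-4)·0.000) / (-9) = -1.333
Iteration 2:
  α = (2 - (-1)·0.600 - (-2)·-1.333) / (5) = -0.013
  β = (3 - (-1)·0.400 - (1)·-1.333) / (5) = 0.947
  γ = (12 - (-4)·0.400 - (-4)·0.600) / (-9) = -1.778
Iteration 3:
  α = (2 - (-1)·0.947 - (-2)·-1.778) / (5) = -0.122
  β = (3 - (-1)·-0.013 - (1)·-1.778) / (5) = 0.953
  γ = (12 - (-4)·-0.013 - (-4)·0.947) / (-9) = -1.748

(-0.122, 0.953, -1.748)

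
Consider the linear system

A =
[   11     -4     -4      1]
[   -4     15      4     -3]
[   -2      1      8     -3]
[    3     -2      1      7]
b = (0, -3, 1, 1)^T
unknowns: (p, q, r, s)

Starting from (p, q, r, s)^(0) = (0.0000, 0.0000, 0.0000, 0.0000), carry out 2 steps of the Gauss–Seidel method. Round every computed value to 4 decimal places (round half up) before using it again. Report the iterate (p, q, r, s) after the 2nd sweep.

(-0.0240, -0.2335, 0.1723, 0.0618)

Iteration 1:
  p = (0 - (-4)·0.0000 - (-4)·0.0000 - (1)·0.0000) / (11) = 0.0000
  q = (-3 - (-4)·0.0000 - (4)·0.0000 - (-3)·0.0000) / (15) = -0.2000
  r = (1 - (-2)·0.0000 - (1)·-0.2000 - (-3)·0.0000) / (8) = 0.1500
  s = (1 - (3)·0.0000 - (-2)·-0.2000 - (1)·0.1500) / (7) = 0.0643
Iteration 2:
  p = (0 - (-4)·-0.2000 - (-4)·0.1500 - (1)·0.0643) / (11) = -0.0240
  q = (-3 - (-4)·-0.0240 - (4)·0.1500 - (-3)·0.0643) / (15) = -0.2335
  r = (1 - (-2)·-0.0240 - (1)·-0.2335 - (-3)·0.0643) / (8) = 0.1723
  s = (1 - (3)·-0.0240 - (-2)·-0.2335 - (1)·0.1723) / (7) = 0.0618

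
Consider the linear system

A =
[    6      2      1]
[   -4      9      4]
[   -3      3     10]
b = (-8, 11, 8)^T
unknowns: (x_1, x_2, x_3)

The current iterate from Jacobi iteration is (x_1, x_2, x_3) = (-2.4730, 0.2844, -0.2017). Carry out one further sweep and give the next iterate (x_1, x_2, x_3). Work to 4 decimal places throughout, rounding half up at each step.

One sweep:
  x_1 = (-8 - (2)·0.2844 - (1)·-0.2017) / (6) = -1.3945
  x_2 = (11 - (-4)·-2.4730 - (4)·-0.2017) / (9) = 0.2128
  x_3 = (8 - (-3)·-2.4730 - (3)·0.2844) / (10) = -0.0272

(-1.3945, 0.2128, -0.0272)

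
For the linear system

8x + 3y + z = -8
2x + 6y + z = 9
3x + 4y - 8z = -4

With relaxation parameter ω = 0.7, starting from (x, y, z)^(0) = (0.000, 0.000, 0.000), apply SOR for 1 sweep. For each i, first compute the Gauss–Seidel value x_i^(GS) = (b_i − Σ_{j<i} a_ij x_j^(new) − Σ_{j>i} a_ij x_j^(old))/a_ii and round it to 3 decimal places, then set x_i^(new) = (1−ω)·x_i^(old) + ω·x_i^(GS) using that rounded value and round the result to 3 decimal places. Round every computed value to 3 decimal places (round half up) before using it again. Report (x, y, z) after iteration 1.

(-0.700, 1.213, 0.591)

Iteration 1:
  x: GS value = (-8 - (3)·0.000 - (1)·0.000) / (8) = -1.000;  x ← (1−ω)·0.000 + ω·-1.000 = -0.700
  y: GS value = (9 - (2)·-0.700 - (1)·0.000) / (6) = 1.733;  y ← (1−ω)·0.000 + ω·1.733 = 1.213
  z: GS value = (-4 - (3)·-0.700 - (4)·1.213) / (-8) = 0.844;  z ← (1−ω)·0.000 + ω·0.844 = 0.591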